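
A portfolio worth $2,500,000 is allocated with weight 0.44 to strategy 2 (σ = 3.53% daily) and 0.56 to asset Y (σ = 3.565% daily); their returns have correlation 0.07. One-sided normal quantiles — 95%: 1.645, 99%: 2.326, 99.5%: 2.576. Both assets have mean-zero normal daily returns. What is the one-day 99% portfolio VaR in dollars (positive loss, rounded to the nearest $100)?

σ_p² = 0.44²·3.53² + 0.56²·3.565² + 2·0.07·0.44·0.56·3.53·3.565 = 6.8322 (%²).
σ_p = √6.8322 = 2.614%.
VaR = 2.326 × 2.614% = 6.080%; on $2,500,000 that is $152,000.

$152,000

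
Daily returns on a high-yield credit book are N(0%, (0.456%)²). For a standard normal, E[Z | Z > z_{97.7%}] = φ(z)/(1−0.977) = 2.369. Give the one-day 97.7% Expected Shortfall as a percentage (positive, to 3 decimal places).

1.080%

ES = 0.456% × 2.369 = 1.080%.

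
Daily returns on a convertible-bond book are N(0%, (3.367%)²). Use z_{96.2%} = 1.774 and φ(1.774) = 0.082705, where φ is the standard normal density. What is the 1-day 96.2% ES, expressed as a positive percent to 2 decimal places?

Tail multiplier: φ(z)/(1−α) = 0.082705 / 0.038 = 2.176.
ES = 3.367% × 2.176 = 7.327%.

7.33%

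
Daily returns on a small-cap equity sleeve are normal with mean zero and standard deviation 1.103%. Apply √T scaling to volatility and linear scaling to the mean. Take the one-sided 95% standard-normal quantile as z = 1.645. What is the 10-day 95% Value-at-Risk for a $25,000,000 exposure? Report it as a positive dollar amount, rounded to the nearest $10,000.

σ_{10d} = 1.103% × √10 = 3.488%.
VaR = 1.645 × 3.488% = 5.738%.
On $25,000,000: 0.05738 × $25,000,000 = $1,434,500.

$1,430,000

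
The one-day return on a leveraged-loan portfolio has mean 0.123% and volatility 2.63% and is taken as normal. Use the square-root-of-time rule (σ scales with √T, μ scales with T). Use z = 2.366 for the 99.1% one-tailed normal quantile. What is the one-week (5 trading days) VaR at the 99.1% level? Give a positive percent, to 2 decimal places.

σ_{5d} = 2.63% × √5 = 5.881%; μ_{5d} = 5 × 0.123% = 0.615%.
VaR = −(0.615%) + 2.366 × 5.881% = 13.299%.

13.30%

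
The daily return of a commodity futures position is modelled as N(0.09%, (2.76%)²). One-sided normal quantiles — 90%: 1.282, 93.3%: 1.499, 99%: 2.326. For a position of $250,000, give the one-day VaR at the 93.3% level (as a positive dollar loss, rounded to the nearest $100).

VaR = −μ + z·σ = −(0.09%) + 1.499 × 2.76% = 4.047%.
On $250,000: 0.04047 × $250,000 = $10,118.

$10,100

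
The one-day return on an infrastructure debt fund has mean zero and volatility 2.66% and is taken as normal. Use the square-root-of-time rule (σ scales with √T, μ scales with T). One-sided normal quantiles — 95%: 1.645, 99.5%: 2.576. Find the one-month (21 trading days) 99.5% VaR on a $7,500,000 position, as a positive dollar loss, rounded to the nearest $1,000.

σ_{21d} = 2.66% × √21 = 12.190%.
VaR = 2.576 × 12.190% = 31.401%.
On $7,500,000: 0.31401 × $7,500,000 = $2,355,075.

$2,355,000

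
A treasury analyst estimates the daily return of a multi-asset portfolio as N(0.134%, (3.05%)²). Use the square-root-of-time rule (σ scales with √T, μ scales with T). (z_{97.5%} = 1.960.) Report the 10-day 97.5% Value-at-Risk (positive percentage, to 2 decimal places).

σ_{10d} = 3.05% × √10 = 9.645%; μ_{10d} = 10 × 0.134% = 1.340%.
VaR = −(1.340%) + 1.960 × 9.645% = 17.564%.

17.56%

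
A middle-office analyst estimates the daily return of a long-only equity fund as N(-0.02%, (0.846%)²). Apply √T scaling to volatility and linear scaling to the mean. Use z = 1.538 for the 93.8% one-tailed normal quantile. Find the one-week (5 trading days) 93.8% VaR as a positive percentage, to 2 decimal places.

3.01%

σ_{5d} = 0.846% × √5 = 1.892%; μ_{5d} = 5 × -0.02% = -0.100%.
VaR = −(-0.100%) + 1.538 × 1.892% = 3.010%.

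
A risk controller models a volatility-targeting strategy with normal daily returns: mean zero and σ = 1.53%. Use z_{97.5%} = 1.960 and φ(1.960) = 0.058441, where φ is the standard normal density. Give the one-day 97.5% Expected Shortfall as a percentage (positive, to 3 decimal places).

Tail multiplier: φ(z)/(1−α) = 0.058441 / 0.025 = 2.338.
ES = 1.53% × 2.338 = 3.577%.

3.577%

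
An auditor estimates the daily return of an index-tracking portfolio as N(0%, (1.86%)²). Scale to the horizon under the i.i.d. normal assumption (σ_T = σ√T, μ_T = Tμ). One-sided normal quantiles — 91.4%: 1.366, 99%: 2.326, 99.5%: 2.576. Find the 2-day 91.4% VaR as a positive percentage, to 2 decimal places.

σ_{2d} = 1.86% × √2 = 2.630%.
VaR = 1.366 × 2.630% = 3.593%.

3.59%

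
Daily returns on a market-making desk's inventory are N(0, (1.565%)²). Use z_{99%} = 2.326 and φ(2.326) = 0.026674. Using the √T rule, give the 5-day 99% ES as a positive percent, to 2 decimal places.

9.33%

σ_{5d} = 1.565% × √5 = 3.499%.
ES multiplier = φ(z)/(1−α) = 0.026674/0.01 = 2.667.
ES = 3.499% × 2.667 = 9.332%.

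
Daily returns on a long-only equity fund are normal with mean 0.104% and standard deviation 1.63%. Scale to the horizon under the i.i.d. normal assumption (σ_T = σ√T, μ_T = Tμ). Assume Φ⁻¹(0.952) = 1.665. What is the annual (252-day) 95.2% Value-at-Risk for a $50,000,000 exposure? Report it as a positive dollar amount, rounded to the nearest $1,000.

σ_{252d} = 1.63% × √252 = 25.875%; μ_{252d} = 252 × 0.104% = 26.208%.
VaR = −(26.208%) + 1.665 × 25.875% = 16.874%.
On $50,000,000: 0.16874 × $50,000,000 = $8,437,000.

$8,437,000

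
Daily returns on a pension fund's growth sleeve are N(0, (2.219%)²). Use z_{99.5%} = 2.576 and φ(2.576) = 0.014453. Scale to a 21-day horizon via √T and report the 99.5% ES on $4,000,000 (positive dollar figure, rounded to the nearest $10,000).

σ_{21d} = 2.219% × √21 = 10.169%.
ES multiplier = φ(z)/(1−α) = 0.014453/0.005 = 2.891.
ES = 10.169% × 2.891 = 29.399%; on $4,000,000: $1,175,960.

$1,180,000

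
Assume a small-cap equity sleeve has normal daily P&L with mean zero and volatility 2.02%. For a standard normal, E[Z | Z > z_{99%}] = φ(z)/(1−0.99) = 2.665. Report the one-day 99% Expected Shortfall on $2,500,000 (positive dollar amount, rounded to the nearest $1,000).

$135,000

ES = 2.02% × 2.665 = 5.383%.
On $2,500,000: 0.05383 × $2,500,000 = $134,575.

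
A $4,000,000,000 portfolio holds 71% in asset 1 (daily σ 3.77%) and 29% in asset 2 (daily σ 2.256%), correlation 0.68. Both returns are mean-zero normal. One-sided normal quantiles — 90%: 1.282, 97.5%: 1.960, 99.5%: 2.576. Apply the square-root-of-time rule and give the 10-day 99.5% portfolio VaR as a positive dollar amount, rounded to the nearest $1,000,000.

σ_p = √(0.71²·3.77² + 0.29²·2.256² + 2·0.68·0.71·0.29·3.77·2.256) = 3.158%.
σ_{10d} = 3.158% × √10 = 9.986%.
VaR = 2.576 × 9.986% = 25.724%; on $4,000,000,000 that is $1,028,960,000.

$1,029,000,000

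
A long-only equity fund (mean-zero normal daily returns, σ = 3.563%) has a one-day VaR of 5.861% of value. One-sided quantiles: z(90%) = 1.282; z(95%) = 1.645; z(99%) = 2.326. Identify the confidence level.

95%

Implied z = VaR/σ = 5.861 / 3.563 = 1.645.
This matches z(95%) = 1.645.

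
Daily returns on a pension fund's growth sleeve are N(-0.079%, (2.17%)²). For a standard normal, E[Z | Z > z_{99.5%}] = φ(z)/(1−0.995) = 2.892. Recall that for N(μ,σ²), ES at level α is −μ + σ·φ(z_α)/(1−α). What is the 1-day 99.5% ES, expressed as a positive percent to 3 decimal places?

ES = −(-0.079%) + 2.17% × 2.892 = 6.355%.

6.355%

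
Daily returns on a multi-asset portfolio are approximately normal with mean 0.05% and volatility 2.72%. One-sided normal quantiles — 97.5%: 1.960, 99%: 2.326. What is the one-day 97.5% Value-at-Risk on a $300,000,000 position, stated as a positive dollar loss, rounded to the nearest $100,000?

VaR = −μ + z·σ = −(0.05%) + 1.960 × 2.72% = 5.281%.
On $300,000,000: 0.05281 × $300,000,000 = $15,843,000.

$15,800,000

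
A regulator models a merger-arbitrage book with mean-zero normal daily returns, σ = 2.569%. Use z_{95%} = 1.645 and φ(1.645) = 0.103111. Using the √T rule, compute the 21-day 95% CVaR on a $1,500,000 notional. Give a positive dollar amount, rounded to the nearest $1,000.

σ_{21d} = 2.569% × √21 = 11.773%.
ES multiplier = φ(z)/(1−α) = 0.103111/0.05 = 2.062.
ES = 11.773% × 2.062 = 24.276%; on $1,500,000: $364,140.

$364,000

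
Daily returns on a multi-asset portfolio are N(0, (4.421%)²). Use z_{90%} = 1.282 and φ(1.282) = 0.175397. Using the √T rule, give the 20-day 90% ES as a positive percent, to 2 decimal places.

σ_{20d} = 4.421% × √20 = 19.771%.
ES multiplier = φ(z)/(1−α) = 0.175397/0.1 = 1.754.
ES = 19.771% × 1.754 = 34.678%.

34.68%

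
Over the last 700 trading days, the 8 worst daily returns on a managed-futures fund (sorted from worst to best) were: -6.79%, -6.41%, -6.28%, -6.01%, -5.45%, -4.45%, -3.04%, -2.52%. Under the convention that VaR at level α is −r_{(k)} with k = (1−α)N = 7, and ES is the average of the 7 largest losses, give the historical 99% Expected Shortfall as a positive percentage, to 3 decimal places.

5.490%

The 7 worst returns sum to -38.43%.
ES = −(-38.43%) / 7 = 5.49% ≈ 5.490%.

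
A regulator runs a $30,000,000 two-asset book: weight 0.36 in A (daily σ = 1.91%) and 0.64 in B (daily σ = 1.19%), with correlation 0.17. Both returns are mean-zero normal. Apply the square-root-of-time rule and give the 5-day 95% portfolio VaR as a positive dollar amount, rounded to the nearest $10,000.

σ_p = √(0.36²·1.91² + 0.64²·1.19² + 2·0.17·0.36·0.64·1.91·1.19) = 1.109%.
σ_{5d} = 1.109% × √5 = 2.480%.
z(95%) = 1.645.
VaR = 1.645 × 2.480% = 4.080%; on $30,000,000 that is $1,224,000.

$1,220,000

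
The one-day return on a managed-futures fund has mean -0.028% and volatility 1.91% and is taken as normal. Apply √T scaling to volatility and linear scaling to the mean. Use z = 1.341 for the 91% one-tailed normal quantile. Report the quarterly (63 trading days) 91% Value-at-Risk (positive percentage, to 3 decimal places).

σ_{63d} = 1.91% × √63 = 15.160%; μ_{63d} = 63 × -0.028% = -1.764%.
VaR = −(-1.764%) + 1.341 × 15.160% = 22.094%.

22.094%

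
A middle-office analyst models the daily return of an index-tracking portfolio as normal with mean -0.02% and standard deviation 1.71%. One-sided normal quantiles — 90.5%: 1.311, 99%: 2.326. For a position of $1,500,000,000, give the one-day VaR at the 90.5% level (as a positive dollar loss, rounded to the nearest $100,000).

$33,900,000

VaR = −μ + z·σ = −(-0.02%) + 1.311 × 1.71% = 2.262%.
On $1,500,000,000: 0.02262 × $1,500,000,000 = $33,930,000.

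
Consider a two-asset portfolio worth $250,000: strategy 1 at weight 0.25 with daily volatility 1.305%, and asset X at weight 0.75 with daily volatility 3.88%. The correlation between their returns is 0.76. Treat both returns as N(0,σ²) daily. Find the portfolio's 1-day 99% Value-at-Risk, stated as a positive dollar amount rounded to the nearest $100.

$18,400

σ_p² = 0.25²·1.305² + 0.75²·3.88² + 2·0.76·0.25·0.75·1.305·3.88 = 10.0176 (%²).
σ_p = √10.0176 = 3.165%.
At 99%, z = 2.326.
VaR = 2.326 × 3.165% = 7.362%; on $250,000 that is $18,405.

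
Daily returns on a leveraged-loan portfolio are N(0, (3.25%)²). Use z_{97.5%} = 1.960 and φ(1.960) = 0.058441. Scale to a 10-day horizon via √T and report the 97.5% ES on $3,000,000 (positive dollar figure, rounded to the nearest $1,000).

$721,000

σ_{10d} = 3.25% × √10 = 10.277%.
ES multiplier = φ(z)/(1−α) = 0.058441/0.025 = 2.338.
ES = 10.277% × 2.338 = 24.028%; on $3,000,000: $720,840.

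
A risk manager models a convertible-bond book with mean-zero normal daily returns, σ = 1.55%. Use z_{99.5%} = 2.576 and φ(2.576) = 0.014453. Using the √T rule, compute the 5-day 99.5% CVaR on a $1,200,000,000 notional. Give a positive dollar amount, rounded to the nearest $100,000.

σ_{5d} = 1.55% × √5 = 3.466%.
ES multiplier = φ(z)/(1−α) = 0.014453/0.005 = 2.891.
ES = 3.466% × 2.891 = 10.020%; on $1,200,000,000: $120,240,000.

$120,200,000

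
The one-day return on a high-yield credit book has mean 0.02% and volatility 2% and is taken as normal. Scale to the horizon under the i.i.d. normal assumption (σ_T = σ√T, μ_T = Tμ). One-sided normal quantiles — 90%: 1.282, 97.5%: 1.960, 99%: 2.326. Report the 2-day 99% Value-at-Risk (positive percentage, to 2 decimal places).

6.54%

σ_{2d} = 2% × √2 = 2.828%; μ_{2d} = 2 × 0.02% = 0.040%.
VaR = −(0.040%) + 2.326 × 2.828% = 6.538%.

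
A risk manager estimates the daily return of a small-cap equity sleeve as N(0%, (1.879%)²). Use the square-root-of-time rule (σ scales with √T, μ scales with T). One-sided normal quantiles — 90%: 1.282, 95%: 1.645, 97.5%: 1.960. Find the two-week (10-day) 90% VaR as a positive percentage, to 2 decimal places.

7.62%

σ_{10d} = 1.879% × √10 = 5.942%.
VaR = 1.282 × 5.942% = 7.618%.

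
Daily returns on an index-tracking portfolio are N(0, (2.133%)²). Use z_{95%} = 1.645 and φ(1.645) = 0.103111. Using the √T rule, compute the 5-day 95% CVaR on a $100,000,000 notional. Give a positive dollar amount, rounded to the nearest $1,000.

$9,836,000

σ_{5d} = 2.133% × √5 = 4.770%.
ES multiplier = φ(z)/(1−α) = 0.103111/0.05 = 2.062.
ES = 4.770% × 2.062 = 9.836%; on $100,000,000: $9,836,000.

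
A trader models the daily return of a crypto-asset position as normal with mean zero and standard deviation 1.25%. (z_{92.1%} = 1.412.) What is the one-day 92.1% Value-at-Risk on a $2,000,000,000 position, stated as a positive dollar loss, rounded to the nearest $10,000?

VaR = z·σ = 1.412 × 1.25% = 1.765%.
On $2,000,000,000: 0.01765 × $2,000,000,000 = $35,300,000.

$35,300,000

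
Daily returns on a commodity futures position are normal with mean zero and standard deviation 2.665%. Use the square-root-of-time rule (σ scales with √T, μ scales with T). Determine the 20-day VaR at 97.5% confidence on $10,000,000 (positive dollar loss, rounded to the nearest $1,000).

$2,336,000

At 97.5%, z = 1.960.
σ_{20d} = 2.665% × √20 = 11.918%.
VaR = 1.960 × 11.918% = 23.359%.
On $10,000,000: 0.23359 × $10,000,000 = $2,335,900.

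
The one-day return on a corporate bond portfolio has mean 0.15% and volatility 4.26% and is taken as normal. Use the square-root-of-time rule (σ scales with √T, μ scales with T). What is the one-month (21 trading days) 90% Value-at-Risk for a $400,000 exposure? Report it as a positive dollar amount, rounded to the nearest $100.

$87,500

At 90%, z = 1.282.
σ_{21d} = 4.26% × √21 = 19.522%; μ_{21d} = 21 × 0.15% = 3.150%.
VaR = −(3.150%) + 1.282 × 19.522% = 21.877%.
On $400,000: 0.21877 × $400,000 = $87,508.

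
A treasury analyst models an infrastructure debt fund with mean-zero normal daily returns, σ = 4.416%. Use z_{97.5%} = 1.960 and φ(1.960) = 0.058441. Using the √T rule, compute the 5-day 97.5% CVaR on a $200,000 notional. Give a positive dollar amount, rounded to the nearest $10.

σ_{5d} = 4.416% × √5 = 9.874%.
ES multiplier = φ(z)/(1−α) = 0.058441/0.025 = 2.338.
ES = 9.874% × 2.338 = 23.085%; on $200,000: $46,170.

$46,170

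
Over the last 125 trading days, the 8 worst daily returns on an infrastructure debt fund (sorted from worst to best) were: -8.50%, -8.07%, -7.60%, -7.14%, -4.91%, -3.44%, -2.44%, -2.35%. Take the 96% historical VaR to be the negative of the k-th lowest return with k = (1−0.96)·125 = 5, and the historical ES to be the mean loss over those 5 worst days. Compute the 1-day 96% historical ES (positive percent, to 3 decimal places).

The 5 worst returns sum to -36.22%.
ES = −(-36.22%) / 5 = 7.244%.

7.244%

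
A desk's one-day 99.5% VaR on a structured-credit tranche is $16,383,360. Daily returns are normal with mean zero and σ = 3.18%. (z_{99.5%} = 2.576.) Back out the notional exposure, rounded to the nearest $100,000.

VaR as a fraction of value: z·σ = 2.576 × 3.18% = 8.19168%.
Position = $16,383,360 / 0.0819168 = $200,000,000.

$200,000,000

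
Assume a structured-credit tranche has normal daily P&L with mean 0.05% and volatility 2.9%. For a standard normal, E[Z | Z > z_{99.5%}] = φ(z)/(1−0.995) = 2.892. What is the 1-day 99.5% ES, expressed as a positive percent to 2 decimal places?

8.34%

ES = −(0.05%) + 2.9% × 2.892 = 8.337%.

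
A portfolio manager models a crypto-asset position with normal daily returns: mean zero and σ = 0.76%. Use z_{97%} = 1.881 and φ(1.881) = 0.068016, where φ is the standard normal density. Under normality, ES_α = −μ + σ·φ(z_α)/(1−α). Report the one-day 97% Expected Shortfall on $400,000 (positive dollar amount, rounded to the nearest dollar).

$6,892

Tail multiplier: φ(z)/(1−α) = 0.068016 / 0.03 = 2.267.
ES = 0.76% × 2.267 = 1.723%.
On $400,000: 0.01723 × $400,000 = $6,892.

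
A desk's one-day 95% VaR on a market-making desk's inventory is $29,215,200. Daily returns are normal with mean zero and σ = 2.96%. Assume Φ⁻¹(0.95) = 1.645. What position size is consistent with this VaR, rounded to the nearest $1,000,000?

$600,000,000

VaR as a fraction of value: z·σ = 1.645 × 2.96% = 4.8692%.
Position = $29,215,200 / 0.048692 = $600,000,000.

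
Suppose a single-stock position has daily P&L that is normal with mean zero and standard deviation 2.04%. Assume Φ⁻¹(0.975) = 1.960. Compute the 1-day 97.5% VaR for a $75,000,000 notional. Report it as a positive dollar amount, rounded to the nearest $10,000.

$3,000,000

VaR = z·σ = 1.960 × 2.04% = 3.998%.
On $75,000,000: 0.03998 × $75,000,000 = $2,998,500.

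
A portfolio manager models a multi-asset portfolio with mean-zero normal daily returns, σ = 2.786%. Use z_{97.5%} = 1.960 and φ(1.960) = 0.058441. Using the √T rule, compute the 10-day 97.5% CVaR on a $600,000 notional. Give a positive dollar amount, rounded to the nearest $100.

σ_{10d} = 2.786% × √10 = 8.810%.
ES multiplier = φ(z)/(1−α) = 0.058441/0.025 = 2.338.
ES = 8.810% × 2.338 = 20.598%; on $600,000: $123,588.

$123,600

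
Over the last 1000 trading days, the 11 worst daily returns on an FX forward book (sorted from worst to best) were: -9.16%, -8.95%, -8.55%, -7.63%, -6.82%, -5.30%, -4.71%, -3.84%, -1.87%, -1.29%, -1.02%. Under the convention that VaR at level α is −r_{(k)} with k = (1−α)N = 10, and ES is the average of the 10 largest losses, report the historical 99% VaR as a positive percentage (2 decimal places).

k = 10; the 10th lowest return is -1.29%, so VaR = 1.29%.

1.29%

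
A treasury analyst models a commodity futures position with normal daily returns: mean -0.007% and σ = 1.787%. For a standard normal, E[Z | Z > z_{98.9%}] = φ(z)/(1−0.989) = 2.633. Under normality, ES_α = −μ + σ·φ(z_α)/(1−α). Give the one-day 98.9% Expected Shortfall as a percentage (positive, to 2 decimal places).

4.71%

ES = −(-0.007%) + 1.787% × 2.633 = 4.712%.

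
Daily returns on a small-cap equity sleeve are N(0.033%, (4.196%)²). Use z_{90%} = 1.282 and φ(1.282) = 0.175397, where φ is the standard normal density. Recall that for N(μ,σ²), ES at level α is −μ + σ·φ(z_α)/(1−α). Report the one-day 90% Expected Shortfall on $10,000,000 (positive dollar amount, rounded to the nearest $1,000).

$733,000

Tail multiplier: φ(z)/(1−α) = 0.175397 / 0.1 = 1.754.
ES = −(0.033%) + 4.196% × 1.754 = 7.327%.
On $10,000,000: 0.07327 × $10,000,000 = $732,700.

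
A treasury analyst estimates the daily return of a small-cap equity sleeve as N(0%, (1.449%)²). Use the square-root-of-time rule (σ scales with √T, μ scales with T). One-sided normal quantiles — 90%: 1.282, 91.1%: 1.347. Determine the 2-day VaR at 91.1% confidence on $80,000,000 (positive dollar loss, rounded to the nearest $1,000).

σ_{2d} = 1.449% × √2 = 2.049%.
VaR = 1.347 × 2.049% = 2.760%.
On $80,000,000: 0.02760 × $80,000,000 = $2,208,000.

$2,208,000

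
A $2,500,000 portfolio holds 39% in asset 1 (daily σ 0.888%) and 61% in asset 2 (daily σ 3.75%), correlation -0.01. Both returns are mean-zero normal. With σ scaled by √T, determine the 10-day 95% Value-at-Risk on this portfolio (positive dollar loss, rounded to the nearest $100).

$300,400

σ_p = √(0.39²·0.888² + 0.61²·3.75² + 2·-0.01·0.39·0.61·0.888·3.75) = 2.310%.
σ_{10d} = 2.310% × √10 = 7.305%.
z(95%) = 1.645.
VaR = 1.645 × 7.305% = 12.017%; on $2,500,000 that is $300,425.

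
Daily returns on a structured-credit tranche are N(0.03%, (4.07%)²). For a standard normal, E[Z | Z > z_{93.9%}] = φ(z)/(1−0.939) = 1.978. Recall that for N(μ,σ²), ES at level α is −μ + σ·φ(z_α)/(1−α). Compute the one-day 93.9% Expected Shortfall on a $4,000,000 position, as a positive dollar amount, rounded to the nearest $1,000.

ES = −(0.03%) + 4.07% × 1.978 = 8.020%.
On $4,000,000: 0.08020 × $4,000,000 = $320,800.

$321,000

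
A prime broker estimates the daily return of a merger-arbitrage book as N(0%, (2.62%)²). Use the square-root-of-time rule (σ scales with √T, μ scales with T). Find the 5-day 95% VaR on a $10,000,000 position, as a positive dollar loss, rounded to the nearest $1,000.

$964,000

At 95%, z = 1.645.
σ_{5d} = 2.62% × √5 = 5.858%.
VaR = 1.645 × 5.858% = 9.636%.
On $10,000,000: 0.09636 × $10,000,000 = $963,600.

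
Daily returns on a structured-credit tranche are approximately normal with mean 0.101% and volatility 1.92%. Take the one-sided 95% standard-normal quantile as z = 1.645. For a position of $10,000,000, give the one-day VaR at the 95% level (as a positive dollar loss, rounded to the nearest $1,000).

VaR = −μ + z·σ = −(0.101%) + 1.645 × 1.92% = 3.057%.
On $10,000,000: 0.03057 × $10,000,000 = $305,700.

$306,000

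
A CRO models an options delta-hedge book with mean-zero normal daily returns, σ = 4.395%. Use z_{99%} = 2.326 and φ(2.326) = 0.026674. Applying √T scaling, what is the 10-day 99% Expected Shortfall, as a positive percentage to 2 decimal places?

σ_{10d} = 4.395% × √10 = 13.898%.
ES multiplier = φ(z)/(1−α) = 0.026674/0.01 = 2.667.
ES = 13.898% × 2.667 = 37.066%.

37.07%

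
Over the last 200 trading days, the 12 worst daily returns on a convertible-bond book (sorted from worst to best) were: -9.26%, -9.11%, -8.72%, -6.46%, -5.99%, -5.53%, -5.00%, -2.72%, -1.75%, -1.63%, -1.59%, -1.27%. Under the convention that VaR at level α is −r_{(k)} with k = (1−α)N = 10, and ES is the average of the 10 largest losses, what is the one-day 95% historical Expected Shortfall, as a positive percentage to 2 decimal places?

The 10 worst returns sum to -56.17%.
ES = −(-56.17%) / 10 = 5.617% ≈ 5.62%.

5.62%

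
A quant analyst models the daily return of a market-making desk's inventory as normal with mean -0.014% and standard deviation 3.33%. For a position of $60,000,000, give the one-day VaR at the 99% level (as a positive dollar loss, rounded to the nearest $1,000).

$4,656,000

At 99% one-sided, z = 2.326.
VaR = −μ + z·σ = −(-0.014%) + 2.326 × 3.33% = 7.760%.
On $60,000,000: 0.07760 × $60,000,000 = $4,656,000.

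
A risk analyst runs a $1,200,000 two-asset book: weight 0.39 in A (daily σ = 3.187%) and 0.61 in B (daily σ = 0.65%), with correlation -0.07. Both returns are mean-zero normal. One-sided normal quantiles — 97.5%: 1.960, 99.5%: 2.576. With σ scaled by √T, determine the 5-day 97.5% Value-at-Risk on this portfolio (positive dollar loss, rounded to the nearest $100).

σ_p = √(0.39²·3.187² + 0.61²·0.65² + 2·-0.07·0.39·0.61·3.187·0.65) = 1.278%.
σ_{5d} = 1.278% × √5 = 2.858%.
VaR = 1.960 × 2.858% = 5.602%; on $1,200,000 that is $67,224.

$67,200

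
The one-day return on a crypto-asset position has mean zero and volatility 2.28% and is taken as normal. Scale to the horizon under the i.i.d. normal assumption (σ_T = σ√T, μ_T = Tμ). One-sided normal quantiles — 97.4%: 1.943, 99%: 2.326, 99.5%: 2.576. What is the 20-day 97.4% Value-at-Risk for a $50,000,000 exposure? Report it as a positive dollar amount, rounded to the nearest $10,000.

σ_{20d} = 2.28% × √20 = 10.196%.
VaR = 1.943 × 10.196% = 19.811%.
On $50,000,000: 0.19811 × $50,000,000 = $9,905,500.

$9,910,000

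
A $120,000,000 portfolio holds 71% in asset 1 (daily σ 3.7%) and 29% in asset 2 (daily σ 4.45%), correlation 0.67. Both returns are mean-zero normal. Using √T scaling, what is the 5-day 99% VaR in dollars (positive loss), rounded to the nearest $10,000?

σ_p = √(0.71²·3.7² + 0.29²·4.45² + 2·0.67·0.71·0.29·3.7·4.45) = 3.621%.
σ_{5d} = 3.621% × √5 = 8.097%.
z(99%) = 2.326.
VaR = 2.326 × 8.097% = 18.834%; on $120,000,000 that is $22,600,800.

$22,600,000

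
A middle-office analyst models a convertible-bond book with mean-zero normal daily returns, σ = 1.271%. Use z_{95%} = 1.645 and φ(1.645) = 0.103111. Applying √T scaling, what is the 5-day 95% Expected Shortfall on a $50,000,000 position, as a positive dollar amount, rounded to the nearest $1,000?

σ_{5d} = 1.271% × √5 = 2.842%.
ES multiplier = φ(z)/(1−α) = 0.103111/0.05 = 2.062.
ES = 2.842% × 2.062 = 5.860%; on $50,000,000: $2,930,000.

$2,930,000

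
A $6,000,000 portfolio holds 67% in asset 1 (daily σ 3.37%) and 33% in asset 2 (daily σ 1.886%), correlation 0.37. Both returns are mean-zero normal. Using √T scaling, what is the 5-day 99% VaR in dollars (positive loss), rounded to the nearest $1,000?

σ_p = √(0.67²·3.37² + 0.33²·1.886² + 2·0.37·0.67·0.33·3.37·1.886) = 2.554%.
σ_{5d} = 2.554% × √5 = 5.711%.
z(99%) = 2.326.
VaR = 2.326 × 5.711% = 13.284%; on $6,000,000 that is $797,040.

$797,000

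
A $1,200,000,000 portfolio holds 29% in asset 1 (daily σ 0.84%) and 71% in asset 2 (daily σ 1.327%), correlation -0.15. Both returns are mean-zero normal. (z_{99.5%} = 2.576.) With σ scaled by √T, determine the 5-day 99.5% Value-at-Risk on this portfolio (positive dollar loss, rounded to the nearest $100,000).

$64,800,000

σ_p = √(0.29²·0.84² + 0.71²·1.327² + 2·-0.15·0.29·0.71·0.84·1.327) = 0.937%.
σ_{5d} = 0.937% × √5 = 2.095%.
VaR = 2.576 × 2.095% = 5.397%; on $1,200,000,000 that is $64,764,000.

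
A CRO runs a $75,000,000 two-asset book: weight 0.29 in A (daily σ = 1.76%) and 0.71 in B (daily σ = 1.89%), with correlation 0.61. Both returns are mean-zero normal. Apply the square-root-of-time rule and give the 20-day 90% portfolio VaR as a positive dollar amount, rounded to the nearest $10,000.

$7,320,000

σ_p = √(0.29²·1.76² + 0.71²·1.89² + 2·0.61·0.29·0.71·1.76·1.89) = 1.702%.
σ_{20d} = 1.702% × √20 = 7.612%.
z(90%) = 1.282.
VaR = 1.282 × 7.612% = 9.759%; on $75,000,000 that is $7,319,250.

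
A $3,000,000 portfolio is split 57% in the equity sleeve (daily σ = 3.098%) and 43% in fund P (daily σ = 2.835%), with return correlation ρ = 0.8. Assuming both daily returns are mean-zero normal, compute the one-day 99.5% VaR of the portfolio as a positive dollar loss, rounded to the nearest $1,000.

$219,000

σ_p² = 0.57²·3.098² + 0.43²·2.835² + 2·0.8·0.57·0.43·3.098·2.835 = 8.0486 (%²).
σ_p = √8.0486 = 2.837%.
At 99.5%, z = 2.576.
VaR = 2.576 × 2.837% = 7.308%; on $3,000,000 that is $219,240.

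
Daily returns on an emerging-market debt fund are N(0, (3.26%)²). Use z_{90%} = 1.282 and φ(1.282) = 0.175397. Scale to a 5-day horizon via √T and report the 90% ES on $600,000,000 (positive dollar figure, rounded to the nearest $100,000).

$76,700,000

σ_{5d} = 3.26% × √5 = 7.290%.
ES multiplier = φ(z)/(1−α) = 0.175397/0.1 = 1.754.
ES = 7.290% × 1.754 = 12.787%; on $600,000,000: $76,722,000.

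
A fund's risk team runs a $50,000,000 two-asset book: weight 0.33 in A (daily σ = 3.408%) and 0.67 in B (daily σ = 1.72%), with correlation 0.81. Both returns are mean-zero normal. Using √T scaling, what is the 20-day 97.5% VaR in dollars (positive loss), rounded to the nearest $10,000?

$9,490,000

σ_p = √(0.33²·3.408² + 0.67²·1.72² + 2·0.81·0.33·0.67·3.408·1.72) = 2.166%.
σ_{20d} = 2.166% × √20 = 9.687%.
z(97.5%) = 1.960.
VaR = 1.960 × 9.687% = 18.987%; on $50,000,000 that is $9,493,500.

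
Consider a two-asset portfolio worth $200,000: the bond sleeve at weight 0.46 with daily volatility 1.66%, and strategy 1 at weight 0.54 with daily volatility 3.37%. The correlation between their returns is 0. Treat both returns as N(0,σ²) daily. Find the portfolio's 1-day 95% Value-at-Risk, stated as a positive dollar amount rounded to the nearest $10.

σ_p² = 0.46²·1.66² + 0.54²·3.37² + 2·0·0.46·0.54·1.66·3.37 = 3.8948 (%²).
σ_p = √3.8948 = 1.974%.
At 95%, z = 1.645.
VaR = 1.645 × 1.974% = 3.247%; on $200,000 that is $6,494.

$6,490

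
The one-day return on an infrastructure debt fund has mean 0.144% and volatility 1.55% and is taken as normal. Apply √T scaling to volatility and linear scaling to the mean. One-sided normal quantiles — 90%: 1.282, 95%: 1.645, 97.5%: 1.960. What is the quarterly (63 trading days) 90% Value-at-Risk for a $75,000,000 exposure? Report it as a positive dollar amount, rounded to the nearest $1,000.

$5,025,000

σ_{63d} = 1.55% × √63 = 12.303%; μ_{63d} = 63 × 0.144% = 9.072%.
VaR = −(9.072%) + 1.282 × 12.303% = 6.700%.
On $75,000,000: 0.06700 × $75,000,000 = $5,025,000.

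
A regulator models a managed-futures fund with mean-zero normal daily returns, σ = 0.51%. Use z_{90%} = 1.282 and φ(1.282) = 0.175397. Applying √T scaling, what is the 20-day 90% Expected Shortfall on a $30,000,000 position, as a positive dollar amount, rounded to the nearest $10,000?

$1,200,000

σ_{20d} = 0.51% × √20 = 2.281%.
ES multiplier = φ(z)/(1−α) = 0.175397/0.1 = 1.754.
ES = 2.281% × 1.754 = 4.001%; on $30,000,000: $1,200,300.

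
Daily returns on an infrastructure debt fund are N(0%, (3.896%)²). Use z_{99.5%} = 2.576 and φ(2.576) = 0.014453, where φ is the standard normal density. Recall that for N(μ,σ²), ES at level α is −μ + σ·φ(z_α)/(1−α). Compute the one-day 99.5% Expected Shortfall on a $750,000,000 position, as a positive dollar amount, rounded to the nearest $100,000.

$84,500,000

Tail multiplier: φ(z)/(1−α) = 0.014453 / 0.005 = 2.891.
ES = 3.896% × 2.891 = 11.263%.
On $750,000,000: 0.11263 × $750,000,000 = $84,472,500.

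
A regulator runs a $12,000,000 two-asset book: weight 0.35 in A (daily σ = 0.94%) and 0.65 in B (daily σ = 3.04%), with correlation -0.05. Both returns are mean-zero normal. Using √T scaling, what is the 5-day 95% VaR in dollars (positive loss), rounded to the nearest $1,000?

$877,000

σ_p = √(0.35²·0.94² + 0.65²·3.04² + 2·-0.05·0.35·0.65·0.94·3.04) = 1.987%.
σ_{5d} = 1.987% × √5 = 4.443%.
z(95%) = 1.645.
VaR = 1.645 × 4.443% = 7.309%; on $12,000,000 that is $877,080.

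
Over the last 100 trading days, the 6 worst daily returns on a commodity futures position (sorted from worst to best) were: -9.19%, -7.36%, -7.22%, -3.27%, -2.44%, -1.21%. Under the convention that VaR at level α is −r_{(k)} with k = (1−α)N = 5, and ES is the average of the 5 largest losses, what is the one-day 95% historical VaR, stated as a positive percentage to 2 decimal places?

k = 5; the 5th lowest return is -2.44%, so VaR = 2.44%.

2.44%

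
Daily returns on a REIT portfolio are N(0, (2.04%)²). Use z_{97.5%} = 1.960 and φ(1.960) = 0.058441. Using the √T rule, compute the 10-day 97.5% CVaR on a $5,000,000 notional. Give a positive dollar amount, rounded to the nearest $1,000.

$754,000

σ_{10d} = 2.04% × √10 = 6.451%.
ES multiplier = φ(z)/(1−α) = 0.058441/0.025 = 2.338.
ES = 6.451% × 2.338 = 15.082%; on $5,000,000: $754,100.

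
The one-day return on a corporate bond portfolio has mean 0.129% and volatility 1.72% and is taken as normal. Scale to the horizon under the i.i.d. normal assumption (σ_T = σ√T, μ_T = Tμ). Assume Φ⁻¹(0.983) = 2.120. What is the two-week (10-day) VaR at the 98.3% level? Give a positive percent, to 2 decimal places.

σ_{10d} = 1.72% × √10 = 5.439%; μ_{10d} = 10 × 0.129% = 1.290%.
VaR = −(1.290%) + 2.120 × 5.439% = 10.241%.

10.24%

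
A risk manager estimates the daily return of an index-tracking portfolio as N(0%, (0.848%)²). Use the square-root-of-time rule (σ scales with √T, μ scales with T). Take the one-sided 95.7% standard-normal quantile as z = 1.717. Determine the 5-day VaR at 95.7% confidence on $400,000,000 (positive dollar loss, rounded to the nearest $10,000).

σ_{5d} = 0.848% × √5 = 1.896%.
VaR = 1.717 × 1.896% = 3.255%.
On $400,000,000: 0.03255 × $400,000,000 = $13,020,000.

$13,020,000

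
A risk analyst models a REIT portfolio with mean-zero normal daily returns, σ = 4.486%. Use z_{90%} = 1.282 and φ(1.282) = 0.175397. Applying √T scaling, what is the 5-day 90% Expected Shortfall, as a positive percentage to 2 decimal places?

17.59%

σ_{5d} = 4.486% × √5 = 10.031%.
ES multiplier = φ(z)/(1−α) = 0.175397/0.1 = 1.754.
ES = 10.031% × 1.754 = 17.594%.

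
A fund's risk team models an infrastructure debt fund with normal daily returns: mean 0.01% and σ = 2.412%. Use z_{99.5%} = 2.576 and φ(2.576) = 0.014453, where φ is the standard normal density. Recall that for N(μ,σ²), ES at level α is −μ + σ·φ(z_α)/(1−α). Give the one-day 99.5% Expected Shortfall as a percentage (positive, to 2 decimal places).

6.96%

Tail multiplier: φ(z)/(1−α) = 0.014453 / 0.005 = 2.891.
ES = −(0.01%) + 2.412% × 2.891 = 6.963%.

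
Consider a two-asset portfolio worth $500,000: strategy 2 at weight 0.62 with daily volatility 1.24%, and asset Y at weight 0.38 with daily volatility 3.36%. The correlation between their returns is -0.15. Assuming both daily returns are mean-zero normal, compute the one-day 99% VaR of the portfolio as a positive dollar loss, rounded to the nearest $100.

$16,100

σ_p² = 0.62²·1.24² + 0.38²·3.36² + 2·-0.15·0.62·0.38·1.24·3.36 = 1.9268 (%²).
σ_p = √1.9268 = 1.388%.
At 99%, z = 2.326.
VaR = 2.326 × 1.388% = 3.228%; on $500,000 that is $16,140.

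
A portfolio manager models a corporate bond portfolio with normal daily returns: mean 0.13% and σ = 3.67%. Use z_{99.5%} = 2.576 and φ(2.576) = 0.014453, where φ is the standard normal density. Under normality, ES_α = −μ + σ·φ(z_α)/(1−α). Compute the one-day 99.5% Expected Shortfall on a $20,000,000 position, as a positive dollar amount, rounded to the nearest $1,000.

Tail multiplier: φ(z)/(1−α) = 0.014453 / 0.005 = 2.891.
ES = −(0.13%) + 3.67% × 2.891 = 10.480%.
On $20,000,000: 0.10480 × $20,000,000 = $2,096,000.

$2,096,000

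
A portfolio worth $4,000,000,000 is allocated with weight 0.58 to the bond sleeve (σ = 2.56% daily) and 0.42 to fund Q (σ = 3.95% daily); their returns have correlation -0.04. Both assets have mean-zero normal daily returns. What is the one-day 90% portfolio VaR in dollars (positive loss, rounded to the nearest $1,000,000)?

$112,000,000

σ_p² = 0.58²·2.56² + 0.42²·3.95² + 2·-0.04·0.58·0.42·2.56·3.95 = 4.7598 (%²).
σ_p = √4.7598 = 2.182%.
At 90%, z = 1.282.
VaR = 1.282 × 2.182% = 2.797%; on $4,000,000,000 that is $111,880,000.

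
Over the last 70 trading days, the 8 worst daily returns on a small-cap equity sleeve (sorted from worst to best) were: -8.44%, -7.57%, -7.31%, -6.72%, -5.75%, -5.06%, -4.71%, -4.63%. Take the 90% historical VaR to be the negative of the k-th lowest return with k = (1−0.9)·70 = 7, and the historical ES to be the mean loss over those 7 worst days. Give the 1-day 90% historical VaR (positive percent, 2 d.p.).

4.71%

k = 7; the 7th lowest return is -4.71%, so VaR = 4.71%.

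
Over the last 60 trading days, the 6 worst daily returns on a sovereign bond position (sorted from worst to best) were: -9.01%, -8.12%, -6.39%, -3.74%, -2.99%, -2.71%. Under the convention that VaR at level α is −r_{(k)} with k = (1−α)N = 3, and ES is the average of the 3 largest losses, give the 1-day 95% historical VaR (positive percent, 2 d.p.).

k = 3; the 3rd lowest return is -6.39%, so VaR = 6.39%.

6.39%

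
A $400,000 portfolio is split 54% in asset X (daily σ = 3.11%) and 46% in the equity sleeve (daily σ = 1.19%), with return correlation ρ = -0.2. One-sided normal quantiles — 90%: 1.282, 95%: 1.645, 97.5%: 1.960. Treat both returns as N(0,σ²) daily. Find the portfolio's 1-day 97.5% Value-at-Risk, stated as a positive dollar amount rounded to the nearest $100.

$13,000

σ_p² = 0.54²·3.11² + 0.46²·1.19² + 2·-0.2·0.54·0.46·3.11·1.19 = 2.7523 (%²).
σ_p = √2.7523 = 1.659%.
VaR = 1.960 × 1.659% = 3.252%; on $400,000 that is $13,008.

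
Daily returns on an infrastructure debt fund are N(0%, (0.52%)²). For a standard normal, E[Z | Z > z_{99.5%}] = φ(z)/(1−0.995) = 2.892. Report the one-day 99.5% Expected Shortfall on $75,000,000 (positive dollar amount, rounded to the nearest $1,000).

ES = 0.52% × 2.892 = 1.504%.
On $75,000,000: 0.01504 × $75,000,000 = $1,128,000.

$1,128,000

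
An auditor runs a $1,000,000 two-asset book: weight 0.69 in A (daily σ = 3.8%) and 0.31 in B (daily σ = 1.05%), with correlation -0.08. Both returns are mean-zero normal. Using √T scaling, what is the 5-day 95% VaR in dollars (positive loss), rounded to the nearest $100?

$96,200

σ_p = √(0.69²·3.8² + 0.31²·1.05² + 2·-0.08·0.69·0.31·3.8·1.05) = 2.616%.
σ_{5d} = 2.616% × √5 = 5.850%.
z(95%) = 1.645.
VaR = 1.645 × 5.850% = 9.623%; on $1,000,000 that is $96,230.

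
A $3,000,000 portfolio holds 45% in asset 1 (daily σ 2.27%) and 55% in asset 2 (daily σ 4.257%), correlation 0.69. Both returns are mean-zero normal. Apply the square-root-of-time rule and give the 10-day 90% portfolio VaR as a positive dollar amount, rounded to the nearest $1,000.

σ_p = √(0.45²·2.27² + 0.55²·4.257² + 2·0.69·0.45·0.55·2.27·4.257) = 3.135%.
σ_{10d} = 3.135% × √10 = 9.914%.
z(90%) = 1.282.
VaR = 1.282 × 9.914% = 12.710%; on $3,000,000 that is $381,300.

$381,000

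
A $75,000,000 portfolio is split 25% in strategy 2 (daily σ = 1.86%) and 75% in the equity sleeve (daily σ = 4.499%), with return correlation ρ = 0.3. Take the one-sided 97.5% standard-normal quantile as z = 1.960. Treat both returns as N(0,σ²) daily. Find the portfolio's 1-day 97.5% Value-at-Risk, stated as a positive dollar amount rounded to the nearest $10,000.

σ_p² = 0.25²·1.86² + 0.75²·4.499² + 2·0.3·0.25·0.75·1.86·4.499 = 12.5432 (%²).
σ_p = √12.5432 = 3.542%.
VaR = 1.960 × 3.542% = 6.942%; on $75,000,000 that is $5,206,500.

$5,210,000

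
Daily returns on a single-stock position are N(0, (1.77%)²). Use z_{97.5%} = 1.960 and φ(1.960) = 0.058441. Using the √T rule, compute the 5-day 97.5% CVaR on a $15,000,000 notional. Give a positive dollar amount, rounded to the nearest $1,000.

$1,388,000

σ_{5d} = 1.77% × √5 = 3.958%.
ES multiplier = φ(z)/(1−α) = 0.058441/0.025 = 2.338.
ES = 3.958% × 2.338 = 9.254%; on $15,000,000: $1,388,100.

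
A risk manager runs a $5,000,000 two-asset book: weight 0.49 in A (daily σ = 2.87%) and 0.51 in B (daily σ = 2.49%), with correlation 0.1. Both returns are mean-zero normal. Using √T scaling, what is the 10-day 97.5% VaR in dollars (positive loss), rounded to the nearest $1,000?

σ_p = √(0.49²·2.87² + 0.51²·2.49² + 2·0.1·0.49·0.51·2.87·2.49) = 1.987%.
σ_{10d} = 1.987% × √10 = 6.283%.
z(97.5%) = 1.960.
VaR = 1.960 × 6.283% = 12.315%; on $5,000,000 that is $615,750.

$616,000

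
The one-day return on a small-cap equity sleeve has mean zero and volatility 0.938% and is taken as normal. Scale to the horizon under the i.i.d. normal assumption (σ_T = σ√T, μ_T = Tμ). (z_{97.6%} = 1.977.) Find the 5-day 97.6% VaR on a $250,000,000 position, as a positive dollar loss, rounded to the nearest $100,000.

σ_{5d} = 0.938% × √5 = 2.097%.
VaR = 1.977 × 2.097% = 4.146%.
On $250,000,000: 0.04146 × $250,000,000 = $10,365,000.

$10,400,000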